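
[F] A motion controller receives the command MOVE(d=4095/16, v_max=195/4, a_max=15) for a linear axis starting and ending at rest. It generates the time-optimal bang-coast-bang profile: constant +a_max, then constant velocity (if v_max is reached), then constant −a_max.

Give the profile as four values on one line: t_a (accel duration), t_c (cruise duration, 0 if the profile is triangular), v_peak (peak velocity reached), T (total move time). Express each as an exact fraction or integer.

t_a=13/4 t_c=2 v_peak=195/4 T=17/2

(v_max)²/a_max = (195/4)²/15 = 2535/16
4095/16 ≥ 2535/16 → trapezoidal
t_a = (195/4)/15 = 13/4; v_peak = 195/4
d_cruise = 4095/16 − 2535/16 = 195/2; t_c = (195/2)/(195/4) = 2
T = 2·13/4 + 2 = 17/2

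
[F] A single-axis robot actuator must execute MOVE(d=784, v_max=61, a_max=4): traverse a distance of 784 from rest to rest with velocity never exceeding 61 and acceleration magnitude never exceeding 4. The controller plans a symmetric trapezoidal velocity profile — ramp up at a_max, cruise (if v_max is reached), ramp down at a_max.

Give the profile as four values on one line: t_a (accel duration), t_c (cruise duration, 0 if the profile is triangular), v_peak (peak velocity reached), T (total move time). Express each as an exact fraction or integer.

t_a=14 t_c=0 v_peak=56 T=28

(v_max)²/a_max = 61²/4 = 3721/4
784 < 3721/4 → triangular
v_peak = √(784·4) = √3136 = 56
t_a = 56/4 = 14; t_c = 0
T = 2·14 = 28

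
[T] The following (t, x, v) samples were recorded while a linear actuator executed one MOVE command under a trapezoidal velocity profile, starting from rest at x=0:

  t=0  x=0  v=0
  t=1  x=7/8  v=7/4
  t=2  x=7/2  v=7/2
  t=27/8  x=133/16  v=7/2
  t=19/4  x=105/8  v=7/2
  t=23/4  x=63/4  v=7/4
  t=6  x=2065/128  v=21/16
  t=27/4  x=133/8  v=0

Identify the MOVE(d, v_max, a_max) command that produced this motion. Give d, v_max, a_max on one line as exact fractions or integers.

final state: t=27/4, x=133/8, v=0 → d = 133/8
a_max = (7/4−0)/(1−0) = 7/4
max v = 7/2 over t∈[2,19/4] → v_max = 7/2
check: 7/2·(2+11/4) = 133/8 ✓

d=133/8 v_max=7/2 a_max=7/4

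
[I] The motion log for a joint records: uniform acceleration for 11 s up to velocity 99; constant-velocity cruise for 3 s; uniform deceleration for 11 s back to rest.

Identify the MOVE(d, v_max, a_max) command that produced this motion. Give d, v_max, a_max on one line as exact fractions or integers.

d=1386 v_max=99 a_max=9

a_max = 99/11 = 9
d_a = ½·99·11 = 1089/2; d_c = 99·3 = 297
d = 2·1089/2 + 297 = 1386
t_c = 3 > 0 ⇒ limit active, v_max = 99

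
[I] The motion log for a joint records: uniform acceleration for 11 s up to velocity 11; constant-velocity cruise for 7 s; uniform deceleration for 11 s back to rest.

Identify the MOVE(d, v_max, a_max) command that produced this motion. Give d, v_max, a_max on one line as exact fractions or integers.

d=198 v_max=11 a_max=1

a_max = 11/11 = 1
d_a = ½·11·11 = 121/2; d_c = 11·7 = 77
d = 2·121/2 + 77 = 198
t_c = 7 > 0 so v_max = 11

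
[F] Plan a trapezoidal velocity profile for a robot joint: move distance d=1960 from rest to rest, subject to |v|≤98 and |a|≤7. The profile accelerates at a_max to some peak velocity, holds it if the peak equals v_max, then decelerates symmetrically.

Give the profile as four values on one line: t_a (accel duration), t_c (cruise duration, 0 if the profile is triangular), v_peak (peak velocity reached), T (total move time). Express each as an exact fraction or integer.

v_max²/a_max = 98²/7 = 1372
1960 ≥ 1372 → trapezoidal
t_a = 98/7 = 14; v_peak = 98
d_cruise = 1960 − 1372 = 588; t_c = 588/98 = 6
T = 2·14 + 6 = 34

t_a=14 t_c=6 v_peak=98 T=34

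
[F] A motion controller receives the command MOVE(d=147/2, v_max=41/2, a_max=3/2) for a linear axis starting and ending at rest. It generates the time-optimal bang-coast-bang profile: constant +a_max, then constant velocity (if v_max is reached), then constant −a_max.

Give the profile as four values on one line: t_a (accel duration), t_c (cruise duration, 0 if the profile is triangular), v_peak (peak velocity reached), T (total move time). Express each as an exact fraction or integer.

t_a=7 t_c=0 v_peak=21/2 T=14

vₘ²/aₘ = (41/2)²/(3/2) = 1681/6
147/2 < 1681/6 so t_c = 0
v_peak = √(147/2·3/2) = √(441/4) = 21/2
t_a = (21/2)/(3/2) = 7; t_c = 0
T = 2·7 = 14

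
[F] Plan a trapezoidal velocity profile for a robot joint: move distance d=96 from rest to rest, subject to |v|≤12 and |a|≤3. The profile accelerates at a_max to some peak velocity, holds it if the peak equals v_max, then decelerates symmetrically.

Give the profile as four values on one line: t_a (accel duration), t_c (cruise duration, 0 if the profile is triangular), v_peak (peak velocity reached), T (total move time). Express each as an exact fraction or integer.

v_max²/a_max = 12²/3 = 48
96 ≥ 48 ⇒ cruise phase
t_a = 12/3 = 4; v_peak = 12
d_cruise = 96 − 48 = 48; t_c = 48/12 = 4
T = 2·4 + 4 = 12

t_a=4 t_c=4 v_peak=12 T=12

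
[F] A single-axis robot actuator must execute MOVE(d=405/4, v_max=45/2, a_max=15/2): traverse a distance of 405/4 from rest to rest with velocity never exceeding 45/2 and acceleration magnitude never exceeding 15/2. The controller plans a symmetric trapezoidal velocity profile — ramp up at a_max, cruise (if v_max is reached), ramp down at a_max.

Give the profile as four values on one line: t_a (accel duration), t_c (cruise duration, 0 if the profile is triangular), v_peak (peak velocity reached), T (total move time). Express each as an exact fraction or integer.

(v_max)²/a_max = (45/2)²/(15/2) = 135/2
405/4 ≥ 135/2 so v_max reached
t_a = (45/2)/(15/2) = 3; v_peak = 45/2
d_cruise = 405/4 − 135/2 = 135/4; t_c = (135/4)/(45/2) = 3/2
T = 2·3 + 3/2 = 15/2

t_a=3 t_c=3/2 v_peak=45/2 T=15/2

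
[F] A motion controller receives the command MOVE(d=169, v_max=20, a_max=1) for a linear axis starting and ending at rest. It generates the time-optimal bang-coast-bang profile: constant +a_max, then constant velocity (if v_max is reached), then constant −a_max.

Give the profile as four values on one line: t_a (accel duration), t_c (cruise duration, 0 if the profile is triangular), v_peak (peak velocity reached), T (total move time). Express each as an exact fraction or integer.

vₘ²/aₘ = 20²/1 = 400
169 < 400 so t_c = 0
v_peak = √(169·1) = √169 = 13
t_a = 13/1 = 13; t_c = 0
T = 2·13 = 26

t_a=13 t_c=0 v_peak=13 T=26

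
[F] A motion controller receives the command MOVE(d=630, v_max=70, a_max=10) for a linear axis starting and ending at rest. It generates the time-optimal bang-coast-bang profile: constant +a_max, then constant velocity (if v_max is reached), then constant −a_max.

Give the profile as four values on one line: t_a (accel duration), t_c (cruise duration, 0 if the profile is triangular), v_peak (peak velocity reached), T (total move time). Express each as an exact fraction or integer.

t_a=7 t_c=2 v_peak=70 T=16

(v_max)²/a_max = 70²/10 = 490
630 ≥ 490 ⇒ cruise phase
t_a = 70/10 = 7; v_peak = 70
d_cruise = 630 − 490 = 140; t_c = 140/70 = 2
T = 2·7 + 2 = 16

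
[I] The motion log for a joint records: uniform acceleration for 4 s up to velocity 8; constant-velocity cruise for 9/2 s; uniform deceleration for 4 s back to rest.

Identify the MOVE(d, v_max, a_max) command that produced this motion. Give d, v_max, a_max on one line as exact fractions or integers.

d=68 v_max=8 a_max=2

a_max = 8/4 = 2
d_a = ½·8·4 = 16; d_c = 8·9/2 = 36
d = 2·16 + 36 = 68
t_c = 9/2 > 0 ⇒ limit active, v_max = 8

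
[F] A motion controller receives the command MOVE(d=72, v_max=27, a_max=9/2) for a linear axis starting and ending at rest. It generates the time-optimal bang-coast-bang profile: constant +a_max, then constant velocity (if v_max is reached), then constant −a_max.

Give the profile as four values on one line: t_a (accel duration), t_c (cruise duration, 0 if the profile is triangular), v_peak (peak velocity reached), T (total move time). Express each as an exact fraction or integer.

(v_max)²/a_max = 27²/(9/2) = 162
72 < 162 → triangular
v_peak = √(72·9/2) = √324 = 18
t_a = 18/(9/2) = 4; t_c = 0
T = 2·4 = 8

t_a=4 t_c=0 v_peak=18 T=8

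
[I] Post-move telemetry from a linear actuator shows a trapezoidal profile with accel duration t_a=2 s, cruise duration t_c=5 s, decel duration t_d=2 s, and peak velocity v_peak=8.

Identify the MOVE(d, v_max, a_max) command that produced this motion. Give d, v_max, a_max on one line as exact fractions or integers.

a_max = 8/2 = 4
d_a = ½·8·2 = 8; d_c = 8·5 = 40
d = 2·8 + 40 = 56
t_c = 5 > 0 → v_max = v_peak = 8

d=56 v_max=8 a_max=4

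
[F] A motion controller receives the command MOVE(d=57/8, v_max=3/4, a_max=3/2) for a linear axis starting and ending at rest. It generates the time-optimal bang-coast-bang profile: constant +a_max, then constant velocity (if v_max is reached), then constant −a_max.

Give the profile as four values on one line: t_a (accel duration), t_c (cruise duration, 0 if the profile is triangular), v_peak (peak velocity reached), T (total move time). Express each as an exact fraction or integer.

vₘ²/aₘ = (3/4)²/(3/2) = 3/8
57/8 ≥ 3/8 ⇒ cruise phase
t_a = (3/4)/(3/2) = 1/2; v_peak = 3/4
d_cruise = 57/8 − 3/8 = 27/4; t_c = (27/4)/(3/4) = 9
T = 2·1/2 + 9 = 10

t_a=1/2 t_c=9 v_peak=3/4 T=10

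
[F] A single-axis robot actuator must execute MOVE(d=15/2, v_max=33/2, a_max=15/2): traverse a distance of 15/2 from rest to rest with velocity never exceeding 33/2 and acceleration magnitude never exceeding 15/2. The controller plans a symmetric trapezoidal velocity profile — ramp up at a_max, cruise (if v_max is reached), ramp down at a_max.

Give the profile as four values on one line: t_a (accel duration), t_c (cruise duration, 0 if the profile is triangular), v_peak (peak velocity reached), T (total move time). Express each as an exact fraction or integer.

vₘ²/aₘ = (33/2)²/(15/2) = 363/10
15/2 < 363/10 → triangular
v_peak = √(15/2·15/2) = √(225/4) = 15/2
t_a = (15/2)/(15/2) = 1; t_c = 0
T = 2·1 = 2

t_a=1 t_c=0 v_peak=15/2 T=2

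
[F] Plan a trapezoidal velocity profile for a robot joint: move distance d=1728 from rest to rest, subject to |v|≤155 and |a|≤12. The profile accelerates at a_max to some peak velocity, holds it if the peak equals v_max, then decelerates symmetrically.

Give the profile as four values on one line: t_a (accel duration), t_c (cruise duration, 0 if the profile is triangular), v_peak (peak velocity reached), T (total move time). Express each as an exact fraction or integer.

v_max²/a_max = 155²/12 = 24025/12
1728 < 24025/12 → triangular
v_peak = √(1728·12) = √20736 = 144
t_a = 144/12 = 12; t_c = 0
T = 2·12 = 24

t_a=12 t_c=0 v_peak=144 T=24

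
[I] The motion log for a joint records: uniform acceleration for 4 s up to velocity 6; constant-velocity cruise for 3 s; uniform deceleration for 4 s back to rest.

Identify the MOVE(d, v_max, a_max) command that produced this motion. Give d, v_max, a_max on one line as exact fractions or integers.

a_max = 6/4 = 3/2
d_a = ½·6·4 = 12; d_c = 6·3 = 18
d = 2·12 + 18 = 42
t_c = 3 > 0 so v_max = 6

d=42 v_max=6 a_max=3/2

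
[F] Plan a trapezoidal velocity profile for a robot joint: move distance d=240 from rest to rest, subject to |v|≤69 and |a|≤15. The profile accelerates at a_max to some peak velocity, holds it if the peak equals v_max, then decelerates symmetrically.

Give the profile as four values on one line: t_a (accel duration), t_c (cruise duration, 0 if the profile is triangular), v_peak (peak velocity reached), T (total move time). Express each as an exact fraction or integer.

v_max²/a_max = 69²/15 = 1587/5
240 < 1587/5 ⇒ no cruise
v_peak = √(240·15) = √3600 = 60
t_a = 60/15 = 4; t_c = 0
T = 2·4 = 8

t_a=4 t_c=0 v_peak=60 T=8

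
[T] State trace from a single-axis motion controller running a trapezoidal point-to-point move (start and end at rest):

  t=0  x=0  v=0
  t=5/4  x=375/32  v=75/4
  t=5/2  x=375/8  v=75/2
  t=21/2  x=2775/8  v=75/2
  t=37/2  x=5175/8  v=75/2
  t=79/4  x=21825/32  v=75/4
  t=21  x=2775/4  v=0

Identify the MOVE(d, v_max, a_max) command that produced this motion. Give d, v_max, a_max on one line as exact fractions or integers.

d=2775/4 v_max=75/2 a_max=15

final state: t=21, x=2775/4, v=0 → d = 2775/4
a_max = (75/4−0)/(5/4−0) = 15
max v = 75/2 over t∈[5/2,37/2] → v_max = 75/2
check: 75/2·(5/2+16) = 2775/4 ✓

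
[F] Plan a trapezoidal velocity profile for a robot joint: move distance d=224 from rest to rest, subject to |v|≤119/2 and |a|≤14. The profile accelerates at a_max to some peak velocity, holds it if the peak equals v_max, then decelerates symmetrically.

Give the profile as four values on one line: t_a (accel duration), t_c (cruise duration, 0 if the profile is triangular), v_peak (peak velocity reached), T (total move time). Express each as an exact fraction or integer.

t_a=4 t_c=0 v_peak=56 T=8

(v_max)²/a_max = (119/2)²/14 = 2023/8
224 < 2023/8 so t_c = 0
v_peak = √(224·14) = √3136 = 56
t_a = 56/14 = 4; t_c = 0
T = 2·4 = 8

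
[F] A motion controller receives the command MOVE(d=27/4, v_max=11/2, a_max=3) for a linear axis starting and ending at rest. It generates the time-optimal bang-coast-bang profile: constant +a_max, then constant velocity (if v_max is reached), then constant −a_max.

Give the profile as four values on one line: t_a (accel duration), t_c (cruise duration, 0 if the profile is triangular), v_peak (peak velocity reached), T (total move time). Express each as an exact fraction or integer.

(v_max)²/a_max = (11/2)²/3 = 121/12
27/4 < 121/12 so t_c = 0
v_peak = √(27/4·3) = √(81/4) = 9/2
t_a = (9/2)/3 = 3/2; t_c = 0
T = 2·3/2 = 3

t_a=3/2 t_c=0 v_peak=9/2 T=3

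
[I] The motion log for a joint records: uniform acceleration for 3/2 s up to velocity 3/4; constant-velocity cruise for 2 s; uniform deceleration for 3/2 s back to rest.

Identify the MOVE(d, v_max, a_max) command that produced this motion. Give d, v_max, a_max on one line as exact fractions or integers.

d=21/8 v_max=3/4 a_max=1/2

a_max = (3/4)/(3/2) = 1/2
d_a = ½·3/4·3/2 = 9/16; d_c = 3/4·2 = 3/2
d = 2·9/16 + 3/2 = 21/8
t_c = 2 > 0 → v_max = v_peak = 3/4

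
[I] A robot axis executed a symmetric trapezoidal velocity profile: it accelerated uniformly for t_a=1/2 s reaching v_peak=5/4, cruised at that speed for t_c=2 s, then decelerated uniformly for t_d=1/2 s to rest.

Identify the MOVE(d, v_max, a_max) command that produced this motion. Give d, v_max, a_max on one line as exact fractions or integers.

d=25/8 v_max=5/4 a_max=5/2

a_max = (5/4)/(1/2) = 5/2
d_a = ½·5/4·1/2 = 5/16; d_c = 5/4·2 = 5/2
d = 2·5/16 + 5/2 = 25/8
t_c = 2 > 0 so v_max = 5/4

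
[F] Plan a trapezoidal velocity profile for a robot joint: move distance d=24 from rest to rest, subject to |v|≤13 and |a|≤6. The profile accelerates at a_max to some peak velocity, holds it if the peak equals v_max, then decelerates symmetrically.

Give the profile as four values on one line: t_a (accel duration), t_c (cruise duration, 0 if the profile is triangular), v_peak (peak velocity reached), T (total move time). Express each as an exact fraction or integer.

t_a=2 t_c=0 v_peak=12 T=4

v_max²/a_max = 13²/6 = 169/6
24 < 169/6 → triangular
v_peak = √(24·6) = √144 = 12
t_a = 12/6 = 2; t_c = 0
T = 2·2 = 4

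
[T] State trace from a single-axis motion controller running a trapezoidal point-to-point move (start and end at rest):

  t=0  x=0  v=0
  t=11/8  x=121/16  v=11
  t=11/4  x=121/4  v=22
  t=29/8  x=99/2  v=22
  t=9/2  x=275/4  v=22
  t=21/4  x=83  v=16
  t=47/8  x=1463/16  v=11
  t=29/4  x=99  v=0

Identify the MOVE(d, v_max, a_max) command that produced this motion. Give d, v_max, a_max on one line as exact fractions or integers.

d=99 v_max=22 a_max=8

final state: t=29/4, x=99, v=0 → d = 99
a_max = (11−0)/(11/8−0) = 8
max v = 22 over t∈[11/4,9/2] → v_max = 22
check: 22·(11/4+7/4) = 99 ✓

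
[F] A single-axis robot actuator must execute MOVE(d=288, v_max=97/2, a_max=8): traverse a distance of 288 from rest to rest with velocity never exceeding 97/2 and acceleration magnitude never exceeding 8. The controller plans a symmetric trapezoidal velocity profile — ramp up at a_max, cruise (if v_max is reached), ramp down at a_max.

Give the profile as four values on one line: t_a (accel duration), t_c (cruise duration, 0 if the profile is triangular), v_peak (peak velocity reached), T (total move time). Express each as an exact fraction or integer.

t_a=6 t_c=0 v_peak=48 T=12

vₘ²/aₘ = (97/2)²/8 = 9409/32
288 < 9409/32 ⇒ no cruise
v_peak = √(288·8) = √2304 = 48
t_a = 48/8 = 6; t_c = 0
T = 2·6 = 12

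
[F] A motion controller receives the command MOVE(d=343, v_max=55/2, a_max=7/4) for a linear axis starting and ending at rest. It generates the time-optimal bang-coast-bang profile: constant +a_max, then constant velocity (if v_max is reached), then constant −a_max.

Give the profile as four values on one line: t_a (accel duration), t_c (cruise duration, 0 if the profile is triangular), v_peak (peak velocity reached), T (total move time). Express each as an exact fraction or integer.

t_a=14 t_c=0 v_peak=49/2 T=28

(v_max)²/a_max = (55/2)²/(7/4) = 3025/7
343 < 3025/7 ⇒ no cruise
v_peak = √(343·7/4) = √(2401/4) = 49/2
t_a = (49/2)/(7/4) = 14; t_c = 0
T = 2·14 = 28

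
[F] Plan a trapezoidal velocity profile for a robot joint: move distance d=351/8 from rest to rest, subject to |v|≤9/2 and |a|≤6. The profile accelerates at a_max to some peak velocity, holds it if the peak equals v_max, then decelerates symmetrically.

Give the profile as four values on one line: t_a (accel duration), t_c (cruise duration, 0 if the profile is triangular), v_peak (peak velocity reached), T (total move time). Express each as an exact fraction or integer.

(v_max)²/a_max = (9/2)²/6 = 27/8
351/8 ≥ 27/8 → trapezoidal
t_a = (9/2)/6 = 3/4; v_peak = 9/2
d_cruise = 351/8 − 27/8 = 81/2; t_c = (81/2)/(9/2) = 9
T = 2·3/4 + 9 = 21/2

t_a=3/4 t_c=9 v_peak=9/2 T=21/2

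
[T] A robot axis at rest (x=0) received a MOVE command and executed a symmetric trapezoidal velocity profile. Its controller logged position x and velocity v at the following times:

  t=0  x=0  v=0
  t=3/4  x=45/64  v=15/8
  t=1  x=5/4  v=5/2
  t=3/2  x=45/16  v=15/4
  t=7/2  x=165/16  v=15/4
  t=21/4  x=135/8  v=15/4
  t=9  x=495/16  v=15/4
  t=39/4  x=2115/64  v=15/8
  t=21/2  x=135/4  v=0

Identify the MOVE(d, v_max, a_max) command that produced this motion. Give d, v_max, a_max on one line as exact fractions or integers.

d=135/4 v_max=15/4 a_max=5/2

final state: t=21/2, x=135/4, v=0 → d = 135/4
a_max = (15/8−0)/(3/4−0) = 5/2
max v = 15/4 over t∈[3/2,9] → v_max = 15/4
check: 15/4·(3/2+15/2) = 135/4 ✓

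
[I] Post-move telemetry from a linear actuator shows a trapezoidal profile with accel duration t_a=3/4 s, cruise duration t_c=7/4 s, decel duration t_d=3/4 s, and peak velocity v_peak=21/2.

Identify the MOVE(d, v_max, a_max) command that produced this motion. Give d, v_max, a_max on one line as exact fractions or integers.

d=105/4 v_max=21/2 a_max=14

a_max = (21/2)/(3/4) = 14
d_a = ½·21/2·3/4 = 63/16; d_c = 21/2·7/4 = 147/8
d = 2·63/16 + 147/8 = 105/4
t_c = 7/4 > 0 ⇒ limit active, v_max = 21/2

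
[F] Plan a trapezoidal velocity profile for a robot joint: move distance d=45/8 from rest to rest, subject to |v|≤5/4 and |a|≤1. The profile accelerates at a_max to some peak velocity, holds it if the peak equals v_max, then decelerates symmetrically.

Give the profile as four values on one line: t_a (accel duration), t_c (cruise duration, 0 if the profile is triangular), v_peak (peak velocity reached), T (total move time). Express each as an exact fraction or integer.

t_a=5/4 t_c=13/4 v_peak=5/4 T=23/4

vₘ²/aₘ = (5/4)²/1 = 25/16
45/8 ≥ 25/16 ⇒ cruise phase
t_a = (5/4)/1 = 5/4; v_peak = 5/4
d_cruise = 45/8 − 25/16 = 65/16; t_c = (65/16)/(5/4) = 13/4
T = 2·5/4 + 13/4 = 23/4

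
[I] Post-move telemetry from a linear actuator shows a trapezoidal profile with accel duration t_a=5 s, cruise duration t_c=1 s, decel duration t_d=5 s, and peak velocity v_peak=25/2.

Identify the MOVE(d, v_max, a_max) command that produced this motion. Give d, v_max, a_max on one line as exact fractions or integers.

a_max = (25/2)/5 = 5/2
d_a = ½·25/2·5 = 125/4; d_c = 25/2·1 = 25/2
d = 2·125/4 + 25/2 = 75
t_c = 1 > 0 so v_max = 25/2

d=75 v_max=25/2 a_max=5/2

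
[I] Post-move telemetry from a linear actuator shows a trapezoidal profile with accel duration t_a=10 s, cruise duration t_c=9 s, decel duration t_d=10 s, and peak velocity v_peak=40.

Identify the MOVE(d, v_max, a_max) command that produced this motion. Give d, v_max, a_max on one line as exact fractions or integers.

a_max = 40/10 = 4
d_a = ½·40·10 = 200; d_c = 40·9 = 360
d = 2·200 + 360 = 760
t_c = 9 > 0 ⇒ limit active, v_max = 40

d=760 v_max=40 a_max=4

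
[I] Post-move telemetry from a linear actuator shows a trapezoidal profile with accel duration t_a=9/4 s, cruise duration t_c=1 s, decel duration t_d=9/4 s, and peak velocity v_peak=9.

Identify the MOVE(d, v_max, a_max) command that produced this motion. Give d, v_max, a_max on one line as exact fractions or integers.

d=117/4 v_max=9 a_max=4

a_max = 9/(9/4) = 4
d_a = ½·9·9/4 = 81/8; d_c = 9·1 = 9
d = 2·81/8 + 9 = 117/4
t_c = 1 > 0 so v_max = 9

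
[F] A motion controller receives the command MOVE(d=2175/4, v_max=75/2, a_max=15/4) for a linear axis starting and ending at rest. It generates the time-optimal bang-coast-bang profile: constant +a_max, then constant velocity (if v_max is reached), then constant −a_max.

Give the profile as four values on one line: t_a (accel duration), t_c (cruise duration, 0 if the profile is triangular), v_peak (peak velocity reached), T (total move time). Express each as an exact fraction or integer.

t_a=10 t_c=9/2 v_peak=75/2 T=49/2

(v_max)²/a_max = (75/2)²/(15/4) = 375
2175/4 ≥ 375 so v_max reached
t_a = (75/2)/(15/4) = 10; v_peak = 75/2
d_cruise = 2175/4 − 375 = 675/4; t_c = (675/4)/(75/2) = 9/2
T = 2·10 + 9/2 = 49/2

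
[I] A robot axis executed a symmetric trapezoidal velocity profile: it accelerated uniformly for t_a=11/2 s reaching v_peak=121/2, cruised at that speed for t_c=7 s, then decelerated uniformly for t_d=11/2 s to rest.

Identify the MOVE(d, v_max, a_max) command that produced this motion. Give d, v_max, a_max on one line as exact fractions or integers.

d=3025/4 v_max=121/2 a_max=11

a_max = (121/2)/(11/2) = 11
d_a = ½·121/2·11/2 = 1331/8; d_c = 121/2·7 = 847/2
d = 2·1331/8 + 847/2 = 3025/4
t_c = 7 > 0 so v_max = 121/2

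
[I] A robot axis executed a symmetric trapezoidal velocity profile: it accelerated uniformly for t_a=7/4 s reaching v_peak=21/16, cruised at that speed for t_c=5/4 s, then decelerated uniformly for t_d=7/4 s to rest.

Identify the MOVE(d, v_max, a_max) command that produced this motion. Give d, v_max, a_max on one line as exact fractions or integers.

d=63/16 v_max=21/16 a_max=3/4

a_max = (21/16)/(7/4) = 3/4
d_a = ½·21/16·7/4 = 147/128; d_c = 21/16·5/4 = 105/64
d = 2·147/128 + 105/64 = 63/16
t_c = 5/4 > 0 → v_max = v_peak = 21/16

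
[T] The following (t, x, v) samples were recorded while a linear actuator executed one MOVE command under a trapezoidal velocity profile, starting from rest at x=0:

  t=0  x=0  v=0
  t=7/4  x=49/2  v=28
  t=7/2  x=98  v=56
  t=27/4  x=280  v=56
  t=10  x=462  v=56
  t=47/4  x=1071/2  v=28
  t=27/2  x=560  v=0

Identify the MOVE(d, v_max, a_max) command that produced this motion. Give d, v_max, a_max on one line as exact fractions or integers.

final state: t=27/2, x=560, v=0 → d = 560
a_max = (28−0)/(7/4−0) = 16
max v = 56 over t∈[7/2,10] → v_max = 56
check: 56·(7/2+13/2) = 560 ✓

d=560 v_max=56 a_max=16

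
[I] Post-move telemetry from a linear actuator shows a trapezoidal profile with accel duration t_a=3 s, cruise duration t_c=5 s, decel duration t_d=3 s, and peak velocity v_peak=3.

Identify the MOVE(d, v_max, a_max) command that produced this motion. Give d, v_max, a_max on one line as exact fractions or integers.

a_max = 3/3 = 1
d_a = ½·3·3 = 9/2; d_c = 3·5 = 15
d = 2·9/2 + 15 = 24
t_c = 5 > 0 so v_max = 3

d=24 v_max=3 a_max=1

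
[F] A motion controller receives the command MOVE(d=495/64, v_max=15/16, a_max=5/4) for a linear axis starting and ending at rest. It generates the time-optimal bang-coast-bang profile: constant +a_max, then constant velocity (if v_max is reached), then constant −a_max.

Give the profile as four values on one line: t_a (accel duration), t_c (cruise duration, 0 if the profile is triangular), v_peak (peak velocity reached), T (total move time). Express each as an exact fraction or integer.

t_a=3/4 t_c=15/2 v_peak=15/16 T=9

vₘ²/aₘ = (15/16)²/(5/4) = 45/64
495/64 ≥ 45/64 so v_max reached
t_a = (15/16)/(5/4) = 3/4; v_peak = 15/16
d_cruise = 495/64 − 45/64 = 225/32; t_c = (225/32)/(15/16) = 15/2
T = 2·3/4 + 15/2 = 9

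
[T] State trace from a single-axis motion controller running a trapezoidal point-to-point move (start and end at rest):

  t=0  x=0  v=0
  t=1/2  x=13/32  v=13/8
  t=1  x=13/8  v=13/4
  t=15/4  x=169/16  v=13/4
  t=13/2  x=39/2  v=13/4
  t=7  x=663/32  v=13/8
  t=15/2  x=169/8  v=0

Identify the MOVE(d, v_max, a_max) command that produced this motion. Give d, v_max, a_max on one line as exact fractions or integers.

final state: t=15/2, x=169/8, v=0 → d = 169/8
a_max = (13/8−0)/(1/2−0) = 13/4
max v = 13/4 over t∈[1,13/2] → v_max = 13/4
check: 13/4·(1+11/2) = 169/8 ✓

d=169/8 v_max=13/4 a_max=13/4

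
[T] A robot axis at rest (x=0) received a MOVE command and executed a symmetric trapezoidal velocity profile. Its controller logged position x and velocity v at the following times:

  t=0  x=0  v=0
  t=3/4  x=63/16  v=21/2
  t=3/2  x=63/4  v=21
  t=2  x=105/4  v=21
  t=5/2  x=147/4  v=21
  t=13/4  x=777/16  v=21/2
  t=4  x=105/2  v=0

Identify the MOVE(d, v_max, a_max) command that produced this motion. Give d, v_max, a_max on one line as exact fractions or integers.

final state: t=4, x=105/2, v=0 → d = 105/2
a_max = (21/2−0)/(3/4−0) = 14
max v = 21 over t∈[3/2,5/2] → v_max = 21
check: 21·(3/2+1) = 105/2 ✓

d=105/2 v_max=21 a_max=14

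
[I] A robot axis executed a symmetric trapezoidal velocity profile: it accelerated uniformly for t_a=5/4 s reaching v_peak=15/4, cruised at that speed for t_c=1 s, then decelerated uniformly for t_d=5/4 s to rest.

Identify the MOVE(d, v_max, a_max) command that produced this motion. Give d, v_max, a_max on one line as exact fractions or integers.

d=135/16 v_max=15/4 a_max=3

a_max = (15/4)/(5/4) = 3
d_a = ½·15/4·5/4 = 75/32; d_c = 15/4·1 = 15/4
d = 2·75/32 + 15/4 = 135/16
t_c = 1 > 0 so v_max = 15/4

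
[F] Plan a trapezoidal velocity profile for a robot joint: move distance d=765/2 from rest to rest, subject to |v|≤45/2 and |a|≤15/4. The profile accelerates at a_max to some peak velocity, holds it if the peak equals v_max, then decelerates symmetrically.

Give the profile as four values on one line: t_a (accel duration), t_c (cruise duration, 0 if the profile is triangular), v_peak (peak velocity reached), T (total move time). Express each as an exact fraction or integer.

(v_max)²/a_max = (45/2)²/(15/4) = 135
765/2 ≥ 135 ⇒ cruise phase
t_a = (45/2)/(15/4) = 6; v_peak = 45/2
d_cruise = 765/2 − 135 = 495/2; t_c = (495/2)/(45/2) = 11
T = 2·6 + 11 = 23

t_a=6 t_c=11 v_peak=45/2 T=23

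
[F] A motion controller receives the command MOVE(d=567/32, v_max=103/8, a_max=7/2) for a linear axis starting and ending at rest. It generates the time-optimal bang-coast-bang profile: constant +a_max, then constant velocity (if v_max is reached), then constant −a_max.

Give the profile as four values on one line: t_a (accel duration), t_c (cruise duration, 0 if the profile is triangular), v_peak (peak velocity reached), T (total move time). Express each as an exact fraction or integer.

t_a=9/4 t_c=0 v_peak=63/8 T=9/2

(v_max)²/a_max = (103/8)²/(7/2) = 10609/224
567/32 < 10609/224 → triangular
v_peak = √(567/32·7/2) = √(3969/64) = 63/8
t_a = (63/8)/(7/2) = 9/4; t_c = 0
T = 2·9/4 = 9/2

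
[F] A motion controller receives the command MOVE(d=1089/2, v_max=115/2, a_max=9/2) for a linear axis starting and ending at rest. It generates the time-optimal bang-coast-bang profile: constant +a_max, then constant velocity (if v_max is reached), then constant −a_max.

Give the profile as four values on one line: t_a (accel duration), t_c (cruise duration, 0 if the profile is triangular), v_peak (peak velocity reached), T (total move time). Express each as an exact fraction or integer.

vₘ²/aₘ = (115/2)²/(9/2) = 13225/18
1089/2 < 13225/18 → triangular
v_peak = √(1089/2·9/2) = √(9801/4) = 99/2
t_a = (99/2)/(9/2) = 11; t_c = 0
T = 2·11 = 22

t_a=11 t_c=0 v_peak=99/2 T=22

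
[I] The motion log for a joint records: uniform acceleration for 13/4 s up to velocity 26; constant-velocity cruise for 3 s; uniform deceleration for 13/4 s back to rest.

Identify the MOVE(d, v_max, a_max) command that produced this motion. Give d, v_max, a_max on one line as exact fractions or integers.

d=325/2 v_max=26 a_max=8

a_max = 26/(13/4) = 8
d_a = ½·26·13/4 = 169/4; d_c = 26·3 = 78
d = 2·169/4 + 78 = 325/2
t_c = 3 > 0 → v_max = v_peak = 26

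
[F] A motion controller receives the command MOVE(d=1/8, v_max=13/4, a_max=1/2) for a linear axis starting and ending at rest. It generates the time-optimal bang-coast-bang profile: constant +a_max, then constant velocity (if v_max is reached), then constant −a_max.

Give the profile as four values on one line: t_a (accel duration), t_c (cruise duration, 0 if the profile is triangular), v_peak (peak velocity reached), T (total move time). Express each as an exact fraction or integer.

vₘ²/aₘ = (13/4)²/(1/2) = 169/8
1/8 < 169/8 so t_c = 0
v_peak = √(1/8·1/2) = √(1/16) = 1/4
t_a = (1/4)/(1/2) = 1/2; t_c = 0
T = 2·1/2 = 1

t_a=1/2 t_c=0 v_peak=1/4 T=1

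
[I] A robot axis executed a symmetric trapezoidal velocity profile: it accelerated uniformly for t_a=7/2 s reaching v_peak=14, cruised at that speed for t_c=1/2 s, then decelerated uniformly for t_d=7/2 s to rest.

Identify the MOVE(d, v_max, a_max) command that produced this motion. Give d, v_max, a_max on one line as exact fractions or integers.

d=56 v_max=14 a_max=4

a_max = 14/(7/2) = 4
d_a = ½·14·7/2 = 49/2; d_c = 14·1/2 = 7
d = 2·49/2 + 7 = 56
t_c = 1/2 > 0 → v_max = v_peak = 14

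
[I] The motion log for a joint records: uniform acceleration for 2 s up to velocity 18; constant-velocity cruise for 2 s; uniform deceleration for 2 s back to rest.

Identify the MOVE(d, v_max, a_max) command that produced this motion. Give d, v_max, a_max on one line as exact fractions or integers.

d=72 v_max=18 a_max=9

a_max = 18/2 = 9
d_a = ½·18·2 = 18; d_c = 18·2 = 36
d = 2·18 + 36 = 72
t_c = 2 > 0 ⇒ limit active, v_max = 18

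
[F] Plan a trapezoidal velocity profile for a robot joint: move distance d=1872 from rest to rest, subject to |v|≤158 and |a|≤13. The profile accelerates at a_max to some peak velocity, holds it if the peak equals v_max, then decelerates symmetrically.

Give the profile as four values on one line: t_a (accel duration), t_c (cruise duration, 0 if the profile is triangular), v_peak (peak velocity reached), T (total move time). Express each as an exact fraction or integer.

v_max²/a_max = 158²/13 = 24964/13
1872 < 24964/13 → triangular
v_peak = √(1872·13) = √24336 = 156
t_a = 156/13 = 12; t_c = 0
T = 2·12 = 24

t_a=12 t_c=0 v_peak=156 T=24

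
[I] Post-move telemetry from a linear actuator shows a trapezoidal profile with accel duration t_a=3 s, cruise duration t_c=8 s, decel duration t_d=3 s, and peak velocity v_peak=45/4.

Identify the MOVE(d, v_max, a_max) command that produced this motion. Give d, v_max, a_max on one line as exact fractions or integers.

a_max = (45/4)/3 = 15/4
d_a = ½·45/4·3 = 135/8; d_c = 45/4·8 = 90
d = 2·135/8 + 90 = 495/4
t_c = 8 > 0 → v_max = v_peak = 45/4

d=495/4 v_max=45/4 a_max=15/4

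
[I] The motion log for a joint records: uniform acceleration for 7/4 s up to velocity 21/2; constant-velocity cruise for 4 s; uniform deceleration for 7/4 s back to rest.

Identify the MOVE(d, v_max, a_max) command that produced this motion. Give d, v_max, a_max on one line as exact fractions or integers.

a_max = (21/2)/(7/4) = 6
d_a = ½·21/2·7/4 = 147/16; d_c = 21/2·4 = 42
d = 2·147/16 + 42 = 483/8
t_c = 4 > 0 so v_max = 21/2

d=483/8 v_max=21/2 a_max=6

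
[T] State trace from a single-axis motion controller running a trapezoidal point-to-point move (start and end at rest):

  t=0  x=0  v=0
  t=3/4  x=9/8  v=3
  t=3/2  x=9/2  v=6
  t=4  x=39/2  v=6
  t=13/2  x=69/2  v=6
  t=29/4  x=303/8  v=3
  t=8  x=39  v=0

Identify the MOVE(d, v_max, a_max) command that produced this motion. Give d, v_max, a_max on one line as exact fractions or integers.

d=39 v_max=6 a_max=4

final state: t=8, x=39, v=0 → d = 39
a_max = (3−0)/(3/4−0) = 4
max v = 6 over t∈[3/2,13/2] → v_max = 6
check: 6·(3/2+5) = 39 ✓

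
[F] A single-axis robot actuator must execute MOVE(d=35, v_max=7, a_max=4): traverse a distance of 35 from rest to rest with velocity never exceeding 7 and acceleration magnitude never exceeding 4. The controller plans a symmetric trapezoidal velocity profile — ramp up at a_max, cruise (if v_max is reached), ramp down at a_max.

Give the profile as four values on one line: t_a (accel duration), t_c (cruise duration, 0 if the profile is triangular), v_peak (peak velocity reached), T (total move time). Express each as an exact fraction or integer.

vₘ²/aₘ = 7²/4 = 49/4
35 ≥ 49/4 ⇒ cruise phase
t_a = 7/4; v_peak = 7
d_cruise = 35 − 49/4 = 91/4; t_c = (91/4)/7 = 13/4
T = 2·7/4 + 13/4 = 27/4

t_a=7/4 t_c=13/4 v_peak=7 T=27/4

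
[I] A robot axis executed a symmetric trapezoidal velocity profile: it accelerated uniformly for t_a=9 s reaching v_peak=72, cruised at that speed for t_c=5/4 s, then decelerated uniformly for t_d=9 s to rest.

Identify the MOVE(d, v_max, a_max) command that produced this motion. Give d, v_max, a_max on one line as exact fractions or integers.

a_max = 72/9 = 8
d_a = ½·72·9 = 324; d_c = 72·5/4 = 90
d = 2·324 + 90 = 738
t_c = 5/4 > 0 ⇒ limit active, v_max = 72

d=738 v_max=72 a_max=8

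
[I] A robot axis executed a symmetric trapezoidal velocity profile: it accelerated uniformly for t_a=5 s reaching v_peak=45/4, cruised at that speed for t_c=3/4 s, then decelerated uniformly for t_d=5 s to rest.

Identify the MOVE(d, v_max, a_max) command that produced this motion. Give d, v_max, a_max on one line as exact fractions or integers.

d=1035/16 v_max=45/4 a_max=9/4

a_max = (45/4)/5 = 9/4
d_a = ½·45/4·5 = 225/8; d_c = 45/4·3/4 = 135/16
d = 2·225/8 + 135/16 = 1035/16
t_c = 3/4 > 0 ⇒ limit active, v_max = 45/4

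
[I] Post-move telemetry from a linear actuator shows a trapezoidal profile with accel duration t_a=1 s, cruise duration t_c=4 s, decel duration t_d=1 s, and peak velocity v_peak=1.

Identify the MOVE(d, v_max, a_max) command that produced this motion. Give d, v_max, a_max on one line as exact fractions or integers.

a_max = 1/1 = 1
d_a = ½·1·1 = 1/2; d_c = 1·4 = 4
d = 2·1/2 + 4 = 5
t_c = 4 > 0 ⇒ limit active, v_max = 1

d=5 v_max=1 a_max=1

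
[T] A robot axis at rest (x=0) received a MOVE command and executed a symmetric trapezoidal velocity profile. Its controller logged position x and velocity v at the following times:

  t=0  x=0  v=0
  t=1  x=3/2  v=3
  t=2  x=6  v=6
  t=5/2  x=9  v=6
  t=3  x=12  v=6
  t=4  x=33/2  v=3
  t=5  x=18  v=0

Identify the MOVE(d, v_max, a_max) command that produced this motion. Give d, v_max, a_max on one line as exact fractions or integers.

d=18 v_max=6 a_max=3

final state: t=5, x=18, v=0 → d = 18
a_max = (3−0)/(1−0) = 3
max v = 6 over t∈[2,3] → v_max = 6
check: 6·(2+1) = 18 ✓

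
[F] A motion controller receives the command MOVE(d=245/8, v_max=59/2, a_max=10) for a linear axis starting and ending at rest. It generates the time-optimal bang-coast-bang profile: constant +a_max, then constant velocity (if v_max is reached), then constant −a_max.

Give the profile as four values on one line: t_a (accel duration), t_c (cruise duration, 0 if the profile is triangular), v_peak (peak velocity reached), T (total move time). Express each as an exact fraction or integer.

t_a=7/4 t_c=0 v_peak=35/2 T=7/2

(v_max)²/a_max = (59/2)²/10 = 3481/40
245/8 < 3481/40 ⇒ no cruise
v_peak = √(245/8·10) = √(1225/4) = 35/2
t_a = (35/2)/10 = 7/4; t_c = 0
T = 2·7/4 = 7/2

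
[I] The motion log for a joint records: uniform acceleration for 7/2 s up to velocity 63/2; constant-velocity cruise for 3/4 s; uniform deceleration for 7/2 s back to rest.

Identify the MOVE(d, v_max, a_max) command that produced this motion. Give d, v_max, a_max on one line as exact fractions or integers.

a_max = (63/2)/(7/2) = 9
d_a = ½·63/2·7/2 = 441/8; d_c = 63/2·3/4 = 189/8
d = 2·441/8 + 189/8 = 1071/8
t_c = 3/4 > 0 ⇒ limit active, v_max = 63/2

d=1071/8 v_max=63/2 a_max=9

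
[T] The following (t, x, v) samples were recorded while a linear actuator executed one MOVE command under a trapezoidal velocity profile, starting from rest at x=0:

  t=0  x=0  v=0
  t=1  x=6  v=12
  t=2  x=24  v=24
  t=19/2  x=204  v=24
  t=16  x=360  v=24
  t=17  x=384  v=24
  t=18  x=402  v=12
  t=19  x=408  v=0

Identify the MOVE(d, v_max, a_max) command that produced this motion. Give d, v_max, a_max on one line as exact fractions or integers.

d=408 v_max=24 a_max=12

final state: t=19, x=408, v=0 → d = 408
a_max = (12−0)/(1−0) = 12
max v = 24 over t∈[2,17] → v_max = 24
check: 24·(2+15) = 408 ✓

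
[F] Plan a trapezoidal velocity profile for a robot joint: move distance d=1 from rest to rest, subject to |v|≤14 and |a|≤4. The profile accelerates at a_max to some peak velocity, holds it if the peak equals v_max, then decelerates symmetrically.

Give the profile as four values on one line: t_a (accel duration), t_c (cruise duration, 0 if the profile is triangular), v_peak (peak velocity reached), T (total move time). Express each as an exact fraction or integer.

t_a=1/2 t_c=0 v_peak=2 T=1

v_max²/a_max = 14²/4 = 49
1 < 49 so t_c = 0
v_peak = √(1·4) = √4 = 2
t_a = 2/4 = 1/2; t_c = 0
T = 2·1/2 = 1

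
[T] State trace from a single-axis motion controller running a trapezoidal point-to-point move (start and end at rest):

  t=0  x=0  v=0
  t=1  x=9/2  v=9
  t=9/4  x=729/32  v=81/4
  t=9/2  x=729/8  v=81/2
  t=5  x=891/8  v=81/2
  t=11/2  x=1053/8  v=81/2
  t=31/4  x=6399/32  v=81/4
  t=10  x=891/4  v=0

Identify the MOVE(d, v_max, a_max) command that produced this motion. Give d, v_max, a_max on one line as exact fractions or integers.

final state: t=10, x=891/4, v=0 → d = 891/4
a_max = (9−0)/(1−0) = 9
max v = 81/2 over t∈[9/2,11/2] → v_max = 81/2
check: 81/2·(9/2+1) = 891/4 ✓

d=891/4 v_max=81/2 a_max=9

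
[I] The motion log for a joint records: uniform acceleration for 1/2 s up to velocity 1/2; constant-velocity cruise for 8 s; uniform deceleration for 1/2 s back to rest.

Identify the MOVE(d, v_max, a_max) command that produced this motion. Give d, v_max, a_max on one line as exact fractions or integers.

d=17/4 v_max=1/2 a_max=1

a_max = (1/2)/(1/2) = 1
d_a = ½·1/2·1/2 = 1/8; d_c = 1/2·8 = 4
d = 2·1/8 + 4 = 17/4
t_c = 8 > 0 → v_max = v_peak = 1/2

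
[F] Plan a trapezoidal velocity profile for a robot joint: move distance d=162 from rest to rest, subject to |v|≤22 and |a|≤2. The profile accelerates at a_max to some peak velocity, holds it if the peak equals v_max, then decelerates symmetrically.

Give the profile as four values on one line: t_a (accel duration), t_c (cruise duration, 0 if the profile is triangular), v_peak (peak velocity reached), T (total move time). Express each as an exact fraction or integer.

t_a=9 t_c=0 v_peak=18 T=18

vₘ²/aₘ = 22²/2 = 242
162 < 242 so t_c = 0
v_peak = √(162·2) = √324 = 18
t_a = 18/2 = 9; t_c = 0
T = 2·9 = 18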